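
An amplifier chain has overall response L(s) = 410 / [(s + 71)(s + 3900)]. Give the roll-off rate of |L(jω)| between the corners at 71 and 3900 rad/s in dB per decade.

-20 dB/decade

In this band the factors already past their corner are: pole at 71; net slope = -20 dB/decade.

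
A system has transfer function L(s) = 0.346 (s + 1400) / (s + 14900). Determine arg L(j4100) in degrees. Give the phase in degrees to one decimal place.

∠(j4100 + 1400) = arctan(4100/1400) = 71.15°
∠(j4100 + 14900) = arctan(4100/14900) = 15.39°
∠L(j4100) = 71.15° − 15.39° = 55.76°

55.8 deg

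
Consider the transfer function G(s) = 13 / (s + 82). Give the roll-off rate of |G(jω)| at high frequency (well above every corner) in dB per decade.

-20 dB/decade

With 0 zeros and 1 pole, the high-frequency asymptotic slope is 20 × (0 − 1) = -20 dB/decade.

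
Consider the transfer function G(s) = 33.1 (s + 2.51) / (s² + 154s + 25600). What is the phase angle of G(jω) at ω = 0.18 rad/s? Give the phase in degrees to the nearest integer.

4°

∠(j0.18 + 2.51) = arctan(0.18/2.51) = 4.10°
∠[(j0.18)² + 154(j0.18) + 25600] = ∠[25600 + j27.72] = 0.06°
∠G(j0.18) = 4.10° − 0.06° = 4.04°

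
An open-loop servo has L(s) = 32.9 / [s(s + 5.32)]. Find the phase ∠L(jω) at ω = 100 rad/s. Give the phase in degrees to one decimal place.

∠(j100 + 5.32) = arctan(100/5.32) = 86.95°
∠(j100) = 90.00°
∠L(j100) = − (86.95° + 90.00°) = -176.95°

-177.0°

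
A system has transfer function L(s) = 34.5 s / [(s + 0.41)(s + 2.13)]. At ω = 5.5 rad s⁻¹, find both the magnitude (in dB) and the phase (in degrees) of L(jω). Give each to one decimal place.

|L| = 15.3 dB, ∠L = -64.6°

|j5.5| = 5.5
|j5.5 + 0.41| = √(5.5² + 0.41²) = 5.515
|j5.5 + 2.13| = √(5.5² + 2.13²) = 5.898
|L(j5.5)| = 34.5 × 5.5 / (5.515 × 5.898) = 5.8332
20 log₁₀(5.8332) = 15.32 dB
∠(j5.5) = 90.00°
∠(j5.5 + 0.41) = arctan(5.5/0.41) = 85.74°
∠(j5.5 + 2.13) = arctan(5.5/2.13) = 68.83°
∠L(j5.5) = 90.00° − (85.74° + 68.83°) = -64.57°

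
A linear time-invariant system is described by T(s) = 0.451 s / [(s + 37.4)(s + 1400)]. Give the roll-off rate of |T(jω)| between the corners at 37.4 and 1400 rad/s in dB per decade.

0 dB/decade

In this band the factors already past their corner are: 1 differentiator zero, pole at 37.4; net slope = 0 dB/decade.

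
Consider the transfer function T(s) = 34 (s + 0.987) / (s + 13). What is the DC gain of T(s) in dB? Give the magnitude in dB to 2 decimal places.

T(0) = 34 × 0.987 / 13 = 2.5814
20 log₁₀(2.5814) = 8.237 dB

8.24 dB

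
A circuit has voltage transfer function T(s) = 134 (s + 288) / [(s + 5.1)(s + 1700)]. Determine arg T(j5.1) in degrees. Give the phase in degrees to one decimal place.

-44.2 deg

∠(j5.1 + 288) = arctan(5.1/288) = 1.01°
∠(j5.1 + 5.1) = arctan(5.1/5.1) = 45.00°
∠(j5.1 + 1700) = arctan(5.1/1700) = 0.17°
∠T(j5.1) = 1.01° − (45.00° + 0.17°) = -44.16°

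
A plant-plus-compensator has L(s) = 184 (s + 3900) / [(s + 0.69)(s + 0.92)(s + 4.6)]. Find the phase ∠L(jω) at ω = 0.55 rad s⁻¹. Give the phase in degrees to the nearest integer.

-76°

∠(j0.55 + 3900) = arctan(0.55/3900) = 0.01°
∠(j0.55 + 0.69) = arctan(0.55/0.69) = 38.56°
∠(j0.55 + 0.92) = arctan(0.55/0.92) = 30.87°
∠(j0.55 + 4.6) = arctan(0.55/4.6) = 6.82°
∠L(j0.55) = 0.01° − (38.56° + 30.87° + 6.82°) = -76.24°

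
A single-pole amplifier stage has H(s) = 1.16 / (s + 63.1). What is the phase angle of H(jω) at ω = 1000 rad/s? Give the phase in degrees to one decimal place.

-86.4°

∠(j1000 + 63.1) = arctan(1000/63.1) = 86.39°
∠H(j1000) = −86.39° = -86.39°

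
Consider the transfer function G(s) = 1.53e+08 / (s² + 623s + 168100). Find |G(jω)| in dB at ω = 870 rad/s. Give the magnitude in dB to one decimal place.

|(j870)² + 623(j870) + 168100| = |-5.888e+05 + j5.4201e+05| = 8.003e+05
|G(j870)| = 1.53e+08 / 8.003e+05 = 191.18
20 log₁₀(191.18) = 45.63 dB

45.6 dB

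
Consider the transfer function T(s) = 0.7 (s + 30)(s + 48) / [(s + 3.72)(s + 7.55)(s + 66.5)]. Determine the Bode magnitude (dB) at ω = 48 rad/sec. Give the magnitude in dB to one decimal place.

|j48 + 30| = √(48² + 30²) = 56.6
|j48 + 48| = √(48² + 48²) = 67.88
|j48 + 3.72| = √(48² + 3.72²) = 48.14
|j48 + 7.55| = √(48² + 7.55²) = 48.59
|j48 + 66.5| = √(48² + 66.5²) = 82.01
|T(j48)| = 0.7 × 56.6 × 67.88 / (48.14 × 48.59 × 82.01) = 0.014019
20 log₁₀(0.014019) = -37.07 dB

-37.1 dB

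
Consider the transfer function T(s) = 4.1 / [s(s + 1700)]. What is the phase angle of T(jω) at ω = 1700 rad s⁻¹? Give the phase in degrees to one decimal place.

-135.0°

∠(j1700 + 1700) = arctan(1700/1700) = 45.00°
∠(j1700) = 90.00°
∠T(j1700) = − (45.00° + 90.00°) = -135.00°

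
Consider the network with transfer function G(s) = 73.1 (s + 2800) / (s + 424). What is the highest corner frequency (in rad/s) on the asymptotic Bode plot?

Break frequencies occur at each pole and zero magnitude: 424 rad/s, 2800 rad/s.
The highest is 2800 rad/s.

2800 rad/s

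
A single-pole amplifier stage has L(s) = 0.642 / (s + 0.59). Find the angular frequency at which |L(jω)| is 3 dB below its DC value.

For a single-pole low-pass, the −3 dB point is at the pole: ω = 0.59 rad/s.

0.59 rad/s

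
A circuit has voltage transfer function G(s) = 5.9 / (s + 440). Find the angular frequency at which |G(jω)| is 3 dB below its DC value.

440 rad/sec

For a single-pole low-pass, the −3 dB point is at the pole: ω = 440 rad/sec.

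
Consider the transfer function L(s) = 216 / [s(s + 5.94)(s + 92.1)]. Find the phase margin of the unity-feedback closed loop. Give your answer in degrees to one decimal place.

86.0°

Gain crossover: |L(jω)| = 1 at ω ≈ 0.394 rad/s.
∠L(j0.394) = −90° − arctan(0.394/5.94) − arctan(0.394/92.1) ≈ -94.04°
PM = 180° + (-94.04°) = 85.96°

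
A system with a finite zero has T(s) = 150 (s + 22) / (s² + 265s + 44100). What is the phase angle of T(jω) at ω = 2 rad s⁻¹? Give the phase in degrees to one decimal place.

4.5°

∠(j2 + 22) = arctan(2/22) = 5.19°
∠[(j2)² + 265(j2) + 44100] = ∠[44096 + j530] = 0.69°
∠T(j2) = 5.19° − 0.69° = 4.51°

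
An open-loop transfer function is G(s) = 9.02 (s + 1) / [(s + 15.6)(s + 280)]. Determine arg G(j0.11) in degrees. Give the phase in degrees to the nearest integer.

6°

∠(j0.11 + 1) = arctan(0.11/1) = 6.28°
∠(j0.11 + 15.6) = arctan(0.11/15.6) = 0.40°
∠(j0.11 + 280) = arctan(0.11/280) = 0.02°
∠G(j0.11) = 6.28° − (0.40° + 0.02°) = 5.85°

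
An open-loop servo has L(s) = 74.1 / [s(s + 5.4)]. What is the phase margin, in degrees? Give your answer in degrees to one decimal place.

34.7°

Gain crossover: |L(jω)| = 1 at ω ≈ 7.81 rad/sec.
∠L(j7.81) = −90° − arctan(7.81/5.4) ≈ -145.33°
PM = 180° + (-145.33°) = 34.67°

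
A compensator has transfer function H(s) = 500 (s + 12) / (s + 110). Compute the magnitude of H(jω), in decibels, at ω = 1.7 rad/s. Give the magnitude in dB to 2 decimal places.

34.82 dB

|j1.7 + 12| = √(1.7² + 12²) = 12.12
|j1.7 + 110| = √(1.7² + 110²) = 110
|H(j1.7)| = 500 × 12.12 / 110 = 55.084
20 log₁₀(55.084) = 34.820 dB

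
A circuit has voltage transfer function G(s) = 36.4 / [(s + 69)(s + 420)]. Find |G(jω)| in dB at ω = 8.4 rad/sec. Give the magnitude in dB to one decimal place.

-58.1 dB

|j8.4 + 69| = √(8.4² + 69²) = 69.51
|j8.4 + 420| = √(8.4² + 420²) = 420.1
|G(j8.4)| = 36.4 / (69.51 × 420.1) = 0.0012466
20 log₁₀(0.0012466) = -58.09 dB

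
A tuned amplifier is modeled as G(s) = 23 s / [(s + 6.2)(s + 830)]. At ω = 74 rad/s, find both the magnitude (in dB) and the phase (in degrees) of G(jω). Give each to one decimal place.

|G| = -31.2 dB, ∠G = -0.3°

|j74| = 74
|j74 + 6.2| = √(74² + 6.2²) = 74.26
|j74 + 830| = √(74² + 830²) = 833.3
|G(j74)| = 23 × 74 / (74.26 × 833.3) = 0.027505
20 log₁₀(0.027505) = -31.21 dB
∠(j74) = 90.00°
∠(j74 + 6.2) = arctan(74/6.2) = 85.21°
∠(j74 + 830) = arctan(74/830) = 5.09°
∠G(j74) = 90.00° − (85.21° + 5.09°) = -0.31°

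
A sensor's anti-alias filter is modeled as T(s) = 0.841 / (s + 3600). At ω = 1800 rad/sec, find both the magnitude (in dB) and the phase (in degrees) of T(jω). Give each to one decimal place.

|T| = -73.6 dB, ∠T = -26.6°

|j1800 + 3600| = √(1800² + 3600²) = 4025
|T(j1800)| = 0.841 / 4025 = 0.00020895
20 log₁₀(0.00020895) = -73.60 dB
∠(j1800 + 3600) = arctan(1800/3600) = 26.57°
∠T(j1800) = −26.57° = -26.57°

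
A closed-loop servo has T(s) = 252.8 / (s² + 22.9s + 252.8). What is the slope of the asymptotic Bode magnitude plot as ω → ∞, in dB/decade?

-40 dB/decade

With 0 zeros and 2 poles, the high-frequency asymptotic slope is 20 × (0 − 2) = -40 dB/decade.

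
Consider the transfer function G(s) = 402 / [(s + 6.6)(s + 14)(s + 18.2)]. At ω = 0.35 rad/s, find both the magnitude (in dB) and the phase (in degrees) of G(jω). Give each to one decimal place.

|j0.35 + 6.6| = √(0.35² + 6.6²) = 6.609
|j0.35 + 14| = √(0.35² + 14²) = 14
|j0.35 + 18.2| = √(0.35² + 18.2²) = 18.2
|G(j0.35)| = 402 / (6.609 × 14 × 18.2) = 0.23859
20 log₁₀(0.23859) = -12.45 dB
∠(j0.35 + 6.6) = arctan(0.35/6.6) = 3.04°
∠(j0.35 + 14) = arctan(0.35/14) = 1.43°
∠(j0.35 + 18.2) = arctan(0.35/18.2) = 1.10°
∠G(j0.35) = − (3.04° + 1.43° + 1.10°) = -5.57°

|G| = -12.4 dB, ∠G = -5.6°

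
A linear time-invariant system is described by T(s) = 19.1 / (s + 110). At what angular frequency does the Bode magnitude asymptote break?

110 rad/sec

The single real pole at s = −110 gives a corner at ω = 110 rad/sec.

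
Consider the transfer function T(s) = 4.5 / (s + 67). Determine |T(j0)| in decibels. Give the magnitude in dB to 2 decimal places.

-23.46 dB

T(0) = 4.5 / 67 = 0.067164
20 log₁₀(0.067164) = -23.457 dB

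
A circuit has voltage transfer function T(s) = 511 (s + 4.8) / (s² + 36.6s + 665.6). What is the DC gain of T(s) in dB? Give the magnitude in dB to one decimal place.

11.3 dB

T(0) = 511 × 4.8 / 665.6 = 3.6851
20 log₁₀(3.6851) = 11.33 dB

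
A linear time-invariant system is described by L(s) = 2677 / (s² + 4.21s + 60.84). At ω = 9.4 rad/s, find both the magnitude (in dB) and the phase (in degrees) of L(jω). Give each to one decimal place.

|(j9.4)² + 4.21(j9.4) + 60.84| = |-27.52 + j39.574| = 48.2
|L(j9.4)| = 2677 / 48.2 = 55.537
20 log₁₀(55.537) = 34.89 dB
∠[(j9.4)² + 4.21(j9.4) + 60.84] = ∠[-27.52 + j39.574] = 124.81°
∠L(j9.4) = −124.81° = -124.81°

|L| = 34.9 dB, ∠L = -124.8°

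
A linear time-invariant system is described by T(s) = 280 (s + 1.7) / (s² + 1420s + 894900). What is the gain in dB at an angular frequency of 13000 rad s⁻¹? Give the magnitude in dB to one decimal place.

-33.3 dB

|j13000 + 1.7| = √(13000² + 1.7²) = 1.3e+04
|(j13000)² + 1420(j13000) + 894900| = |-1.6811e+08 + j1.846e+07| = 1.691e+08
|T(j13000)| = 280 × 1.3e+04 / 1.691e+08 = 0.021524
20 log₁₀(0.021524) = -33.34 dB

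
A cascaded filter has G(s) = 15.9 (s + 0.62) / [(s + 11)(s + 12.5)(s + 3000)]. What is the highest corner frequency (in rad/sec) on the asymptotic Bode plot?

Break frequencies occur at each pole and zero magnitude: 0.62 rad/sec, 11 rad/sec, 12.5 rad/sec, 3000 rad/sec.
The highest is 3000 rad/sec.

3000 rad/sec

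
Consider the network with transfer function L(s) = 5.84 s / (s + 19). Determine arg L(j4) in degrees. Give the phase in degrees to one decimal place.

∠(j4) = 90.00°
∠(j4 + 19) = arctan(4/19) = 11.89°
∠L(j4) = 90.00° − 11.89° = 78.11°

78.1 deg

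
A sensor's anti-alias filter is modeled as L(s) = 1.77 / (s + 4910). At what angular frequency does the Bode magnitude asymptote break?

The single real pole at s = −4910 gives a corner at ω = 4910 rad/s.

4910 rad/s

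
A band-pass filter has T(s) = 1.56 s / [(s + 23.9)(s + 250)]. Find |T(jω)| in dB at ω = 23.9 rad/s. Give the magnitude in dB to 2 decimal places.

-47.15 dB

|j23.9| = 23.9
|j23.9 + 23.9| = √(23.9² + 23.9²) = 33.8
|j23.9 + 250| = √(23.9² + 250²) = 251.1
|T(j23.9)| = 1.56 × 23.9 / (33.8 × 251.1) = 0.0043923
20 log₁₀(0.0043923) = -47.146 dB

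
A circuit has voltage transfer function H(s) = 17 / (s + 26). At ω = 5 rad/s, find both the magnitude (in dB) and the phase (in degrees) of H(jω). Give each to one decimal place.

|H| = -3.8 dB, ∠H = -10.9°

|j5 + 26| = √(5² + 26²) = 26.48
|H(j5)| = 17 / 26.48 = 0.64208
20 log₁₀(0.64208) = -3.85 dB
∠(j5 + 26) = arctan(5/26) = 10.89°
∠H(j5) = −10.89° = -10.89°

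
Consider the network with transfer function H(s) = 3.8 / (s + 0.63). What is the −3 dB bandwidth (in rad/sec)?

0.63 rad/sec

For a single-pole low-pass, the −3 dB point is at the pole: ω = 0.63 rad/sec.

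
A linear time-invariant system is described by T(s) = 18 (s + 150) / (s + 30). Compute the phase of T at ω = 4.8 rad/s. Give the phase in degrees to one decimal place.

-7.3 deg

∠(j4.8 + 150) = arctan(4.8/150) = 1.83°
∠(j4.8 + 30) = arctan(4.8/30) = 9.09°
∠T(j4.8) = 1.83° − 9.09° = -7.26°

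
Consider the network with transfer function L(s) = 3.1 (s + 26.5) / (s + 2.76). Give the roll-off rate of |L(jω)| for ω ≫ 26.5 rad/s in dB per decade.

0 dB/decade

With 1 zero and 1 pole, the high-frequency asymptotic slope is 20 × (1 − 1) = 0 dB/decade.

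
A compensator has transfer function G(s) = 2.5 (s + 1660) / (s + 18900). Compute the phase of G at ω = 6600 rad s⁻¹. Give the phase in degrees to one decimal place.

∠(j6600 + 1660) = arctan(6600/1660) = 75.88°
∠(j6600 + 18900) = arctan(6600/18900) = 19.25°
∠G(j6600) = 75.88° − 19.25° = 56.63°

56.6 deg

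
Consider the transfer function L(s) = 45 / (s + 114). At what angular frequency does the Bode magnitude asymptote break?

114 rad/sec

The single real pole at s = −114 gives a corner at ω = 114 rad/sec.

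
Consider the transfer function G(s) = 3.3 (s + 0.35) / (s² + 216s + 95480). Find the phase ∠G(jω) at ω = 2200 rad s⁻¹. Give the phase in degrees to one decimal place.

-84.3°

∠(j2200 + 0.35) = arctan(2200/0.35) = 89.99°
∠[(j2200)² + 216(j2200) + 95480] = ∠[-4.7445e+06 + j4.752e+05] = 174.28°
∠G(j2200) = 89.99° − 174.28° = -84.29°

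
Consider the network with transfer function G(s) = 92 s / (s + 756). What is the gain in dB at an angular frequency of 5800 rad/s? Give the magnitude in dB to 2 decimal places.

|j5800| = 5800
|j5800 + 756| = √(5800² + 756²) = 5849
|G(j5800)| = 92 × 5800 / 5849 = 91.228
20 log₁₀(91.228) = 39.203 dB

39.20 dB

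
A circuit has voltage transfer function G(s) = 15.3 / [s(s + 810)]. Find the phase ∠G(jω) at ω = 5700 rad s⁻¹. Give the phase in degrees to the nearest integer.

-172°

∠(j5700 + 810) = arctan(5700/810) = 81.91°
∠(j5700) = 90.00°
∠G(j5700) = − (81.91° + 90.00°) = -171.91°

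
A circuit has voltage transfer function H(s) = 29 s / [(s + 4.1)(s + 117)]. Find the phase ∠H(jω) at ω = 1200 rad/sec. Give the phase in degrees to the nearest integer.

∠(j1200) = 90.00°
∠(j1200 + 4.1) = arctan(1200/4.1) = 89.80°
∠(j1200 + 117) = arctan(1200/117) = 84.43°
∠H(j1200) = 90.00° − (89.80° + 84.43°) = -84.24°

-84 deg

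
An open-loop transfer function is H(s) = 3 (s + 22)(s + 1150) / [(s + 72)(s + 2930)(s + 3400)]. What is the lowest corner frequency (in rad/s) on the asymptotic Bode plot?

Break frequencies occur at each pole and zero magnitude: 22 rad/s, 72 rad/s, 1150 rad/s, 2930 rad/s, 3400 rad/s.
The lowest is 22 rad/s.

22 rad/s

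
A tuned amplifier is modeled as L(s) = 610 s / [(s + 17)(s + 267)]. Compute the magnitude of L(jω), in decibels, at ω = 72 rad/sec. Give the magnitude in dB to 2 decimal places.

|j72| = 72
|j72 + 17| = √(72² + 17²) = 73.98
|j72 + 267| = √(72² + 267²) = 276.5
|L(j72)| = 610 × 72 / (73.98 × 276.5) = 2.1468
20 log₁₀(2.1468) = 6.636 dB

6.64 dB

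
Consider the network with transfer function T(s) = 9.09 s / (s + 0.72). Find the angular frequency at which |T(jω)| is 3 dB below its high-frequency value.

For a single-pole high-pass, the −3 dB point is at the pole: ω = 0.72 rad/s.

0.72 rad/s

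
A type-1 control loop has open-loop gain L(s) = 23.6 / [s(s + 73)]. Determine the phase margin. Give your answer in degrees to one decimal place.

89.7 deg

Gain crossover: |L(jω)| = 1 at ω ≈ 0.323 rad/s.
∠L(j0.323) = −90° − arctan(0.323/73) ≈ -90.25°
PM = 180° + (-90.25°) = 89.75°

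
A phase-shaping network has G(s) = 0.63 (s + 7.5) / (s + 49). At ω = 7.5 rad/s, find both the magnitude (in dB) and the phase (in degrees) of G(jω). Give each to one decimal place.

|G| = -17.4 dB, ∠G = 36.3°

|j7.5 + 7.5| = √(7.5² + 7.5²) = 10.61
|j7.5 + 49| = √(7.5² + 49²) = 49.57
|G(j7.5)| = 0.63 × 10.61 / 49.57 = 0.1348
20 log₁₀(0.1348) = -17.41 dB
∠(j7.5 + 7.5) = arctan(7.5/7.5) = 45.00°
∠(j7.5 + 49) = arctan(7.5/49) = 8.70°
∠G(j7.5) = 45.00° − 8.70° = 36.30°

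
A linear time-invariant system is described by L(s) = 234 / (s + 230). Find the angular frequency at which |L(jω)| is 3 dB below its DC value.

For a single-pole low-pass, the −3 dB point is at the pole: ω = 230 rad/s.

230 rad/s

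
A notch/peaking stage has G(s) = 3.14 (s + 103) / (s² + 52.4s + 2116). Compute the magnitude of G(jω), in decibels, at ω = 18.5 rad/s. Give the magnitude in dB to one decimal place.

-15.8 dB

|j18.5 + 103| = √(18.5² + 103²) = 104.6
|(j18.5)² + 52.4(j18.5) + 2116| = |1773.8 + j969.4| = 2021
|G(j18.5)| = 3.14 × 104.6 / 2021 = 0.16256
20 log₁₀(0.16256) = -15.78 dB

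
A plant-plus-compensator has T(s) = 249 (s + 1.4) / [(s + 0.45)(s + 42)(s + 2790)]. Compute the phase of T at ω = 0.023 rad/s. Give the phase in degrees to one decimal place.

-2.0°

∠(j0.023 + 1.4) = arctan(0.023/1.4) = 0.94°
∠(j0.023 + 0.45) = arctan(0.023/0.45) = 2.93°
∠(j0.023 + 42) = arctan(0.023/42) = 0.03°
∠(j0.023 + 2790) = arctan(0.023/2790) = 0.00°
∠T(j0.023) = 0.94° − (2.93° + 0.03° + 0.00°) = -2.02°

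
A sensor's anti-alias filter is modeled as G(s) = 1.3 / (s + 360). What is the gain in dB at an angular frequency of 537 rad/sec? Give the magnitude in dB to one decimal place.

-53.9 dB

|j537 + 360| = √(537² + 360²) = 646.5
|G(j537)| = 1.3 / 646.5 = 0.0020108
20 log₁₀(0.0020108) = -53.93 dB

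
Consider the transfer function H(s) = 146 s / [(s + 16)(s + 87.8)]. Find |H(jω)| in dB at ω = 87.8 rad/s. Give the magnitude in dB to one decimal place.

|j87.8| = 87.8
|j87.8 + 16| = √(87.8² + 16²) = 89.25
|j87.8 + 87.8| = √(87.8² + 87.8²) = 124.2
|H(j87.8)| = 146 × 87.8 / (89.25 × 124.2) = 1.1568
20 log₁₀(1.1568) = 1.26 dB

1.3 dB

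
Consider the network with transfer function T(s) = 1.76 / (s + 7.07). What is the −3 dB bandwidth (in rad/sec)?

For a single-pole low-pass, the −3 dB point is at the pole: ω = 7.07 rad/sec.

7.07 rad/sec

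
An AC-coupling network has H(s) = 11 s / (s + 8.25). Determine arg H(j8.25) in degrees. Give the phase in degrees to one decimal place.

∠(j8.25) = 90.00°
∠(j8.25 + 8.25) = arctan(8.25/8.25) = 45.00°
∠H(j8.25) = 90.00° − 45.00° = 45.00°

45.0°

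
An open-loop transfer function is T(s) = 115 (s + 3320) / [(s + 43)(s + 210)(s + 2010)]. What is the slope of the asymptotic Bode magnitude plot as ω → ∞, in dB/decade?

With 1 zero and 3 poles, the high-frequency asymptotic slope is 20 × (1 − 3) = -40 dB/decade.

-40 dB/decade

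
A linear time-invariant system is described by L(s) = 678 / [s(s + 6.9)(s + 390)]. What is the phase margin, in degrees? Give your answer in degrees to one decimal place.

87.9°

Gain crossover: |L(jω)| = 1 at ω ≈ 0.252 rad/s.
∠L(j0.252) = −90° − arctan(0.252/6.9) − arctan(0.252/390) ≈ -92.13°
PM = 180° + (-92.13°) = 87.87°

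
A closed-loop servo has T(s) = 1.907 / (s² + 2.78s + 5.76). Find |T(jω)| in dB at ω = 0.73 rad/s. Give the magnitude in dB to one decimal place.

|(j0.73)² + 2.78(j0.73) + 5.76| = |5.2271 + j2.0294| = 5.607
|T(j0.73)| = 1.907 / 5.607 = 0.3401
20 log₁₀(0.3401) = -9.37 dB

-9.4 dB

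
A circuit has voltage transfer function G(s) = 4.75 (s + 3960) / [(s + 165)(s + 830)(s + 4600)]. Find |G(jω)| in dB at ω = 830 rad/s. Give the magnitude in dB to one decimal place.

|j830 + 3960| = √(830² + 3960²) = 4046
|j830 + 165| = √(830² + 165²) = 846.2
|j830 + 830| = √(830² + 830²) = 1174
|j830 + 4600| = √(830² + 4600²) = 4674
|G(j830)| = 4.75 × 4046 / (846.2 × 1174 × 4674) = 4.1393e-06
20 log₁₀(4.1393e-06) = -107.66 dB

-107.7 dB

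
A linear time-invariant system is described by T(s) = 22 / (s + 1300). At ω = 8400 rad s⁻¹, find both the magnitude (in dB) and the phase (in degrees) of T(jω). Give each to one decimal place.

|j8400 + 1300| = √(8400² + 1300²) = 8500
|T(j8400)| = 22 / 8500 = 0.0025882
20 log₁₀(0.0025882) = -51.74 dB
∠(j8400 + 1300) = arctan(8400/1300) = 81.20°
∠T(j8400) = −81.20° = -81.20°

|T| = -51.7 dB, ∠T = -81.2 deg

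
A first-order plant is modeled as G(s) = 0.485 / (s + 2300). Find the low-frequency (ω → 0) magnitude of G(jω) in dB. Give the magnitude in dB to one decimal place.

G(0) = 0.485 / 2300 = 0.00021087
20 log₁₀(0.00021087) = -73.52 dB

-73.5 dB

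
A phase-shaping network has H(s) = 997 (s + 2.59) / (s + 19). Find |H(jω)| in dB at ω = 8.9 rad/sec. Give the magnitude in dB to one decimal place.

52.9 dB

|j8.9 + 2.59| = √(8.9² + 2.59²) = 9.269
|j8.9 + 19| = √(8.9² + 19²) = 20.98
|H(j8.9)| = 997 × 9.269 / 20.98 = 440.46
20 log₁₀(440.46) = 52.88 dB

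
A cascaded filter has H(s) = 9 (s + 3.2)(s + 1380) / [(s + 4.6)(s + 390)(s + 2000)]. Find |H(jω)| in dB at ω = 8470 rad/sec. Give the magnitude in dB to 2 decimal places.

-59.60 dB

|j8470 + 3.2| = √(8470² + 3.2²) = 8470
|j8470 + 1380| = √(8470² + 1380²) = 8582
|j8470 + 4.6| = √(8470² + 4.6²) = 8470
|j8470 + 390| = √(8470² + 390²) = 8479
|j8470 + 2000| = √(8470² + 2000²) = 8703
|H(j8470)| = 9 × 8470 × 8582 / (8470 × 8479 × 8703) = 0.0010467
20 log₁₀(0.0010467) = -59.604 dB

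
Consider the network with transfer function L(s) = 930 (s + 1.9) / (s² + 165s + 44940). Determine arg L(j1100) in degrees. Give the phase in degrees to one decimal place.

∠(j1100 + 1.9) = arctan(1100/1.9) = 89.90°
∠[(j1100)² + 165(j1100) + 44940] = ∠[-1.1651e+06 + j1.815e+05] = 171.15°
∠L(j1100) = 89.90° − 171.15° = -81.24°

-81.2°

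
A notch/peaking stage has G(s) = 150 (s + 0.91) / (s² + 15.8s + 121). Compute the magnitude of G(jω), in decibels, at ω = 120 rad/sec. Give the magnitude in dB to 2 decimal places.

|j120 + 0.91| = √(120² + 0.91²) = 120
|(j120)² + 15.8(j120) + 121| = |-14279 + j1896| = 1.44e+04
|G(j120)| = 150 × 120 / 1.44e+04 = 1.2497
20 log₁₀(1.2497) = 1.936 dB

1.94 dB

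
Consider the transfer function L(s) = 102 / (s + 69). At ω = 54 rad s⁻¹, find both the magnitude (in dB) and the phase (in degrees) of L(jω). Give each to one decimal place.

|j54 + 69| = √(54² + 69²) = 87.62
|L(j54)| = 102 / 87.62 = 1.1641
20 log₁₀(1.1641) = 1.32 dB
∠(j54 + 69) = arctan(54/69) = 38.05°
∠L(j54) = −38.05° = -38.05°

|L| = 1.3 dB, ∠L = -38.0°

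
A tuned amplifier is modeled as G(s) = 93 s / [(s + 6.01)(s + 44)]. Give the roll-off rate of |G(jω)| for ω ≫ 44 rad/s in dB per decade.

With 1 zero and 2 poles, the high-frequency asymptotic slope is 20 × (1 − 2) = -20 dB/decade.

-20 dB/decade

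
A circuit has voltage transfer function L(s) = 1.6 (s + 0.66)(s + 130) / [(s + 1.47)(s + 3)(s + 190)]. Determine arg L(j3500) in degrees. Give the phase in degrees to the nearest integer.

-89°

∠(j3500 + 0.66) = arctan(3500/0.66) = 89.99°
∠(j3500 + 130) = arctan(3500/130) = 87.87°
∠(j3500 + 1.47) = arctan(3500/1.47) = 89.98°
∠(j3500 + 3) = arctan(3500/3) = 89.95°
∠(j3500 + 190) = arctan(3500/190) = 86.89°
∠L(j3500) = 89.99° + 87.87° − (89.98° + 89.95° + 86.89°) = -88.96°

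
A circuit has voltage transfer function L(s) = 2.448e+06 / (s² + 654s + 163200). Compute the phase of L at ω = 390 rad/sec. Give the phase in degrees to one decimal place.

∠[(j390)² + 654(j390) + 163200] = ∠[11100 + j2.5506e+05] = 87.51°
∠L(j390) = −87.51° = -87.51°

-87.5°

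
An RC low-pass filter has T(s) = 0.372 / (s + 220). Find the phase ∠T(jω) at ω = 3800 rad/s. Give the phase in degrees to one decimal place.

-86.7°

∠(j3800 + 220) = arctan(3800/220) = 86.69°
∠T(j3800) = −86.69° = -86.69°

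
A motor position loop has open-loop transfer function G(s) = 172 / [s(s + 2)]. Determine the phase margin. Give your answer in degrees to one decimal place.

8.7 deg

Gain crossover: |G(jω)| = 1 at ω ≈ 13 rad/sec.
∠G(j13) = −90° − arctan(13/2) ≈ -171.28°
PM = 180° + (-171.28°) = 8.72°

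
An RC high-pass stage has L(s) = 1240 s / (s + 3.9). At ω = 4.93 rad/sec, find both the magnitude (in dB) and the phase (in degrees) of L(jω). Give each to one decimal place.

|j4.93| = 4.93
|j4.93 + 3.9| = √(4.93² + 3.9²) = 6.286
|L(j4.93)| = 1240 × 4.93 / 6.286 = 972.5
20 log₁₀(972.5) = 59.76 dB
∠(j4.93) = 90.00°
∠(j4.93 + 3.9) = arctan(4.93/3.9) = 51.65°
∠L(j4.93) = 90.00° − 51.65° = 38.35°

|L| = 59.8 dB, ∠L = 38.3°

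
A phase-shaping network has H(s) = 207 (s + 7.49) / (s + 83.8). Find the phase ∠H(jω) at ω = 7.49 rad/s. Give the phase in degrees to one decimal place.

39.9°

∠(j7.49 + 7.49) = arctan(7.49/7.49) = 45.00°
∠(j7.49 + 83.8) = arctan(7.49/83.8) = 5.11°
∠H(j7.49) = 45.00° − 5.11° = 39.89°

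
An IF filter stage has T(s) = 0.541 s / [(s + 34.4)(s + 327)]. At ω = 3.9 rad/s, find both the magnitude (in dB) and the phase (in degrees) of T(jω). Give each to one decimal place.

|j3.9| = 3.9
|j3.9 + 34.4| = √(3.9² + 34.4²) = 34.62
|j3.9 + 327| = √(3.9² + 327²) = 327
|T(j3.9)| = 0.541 × 3.9 / (34.62 × 327) = 0.00018636
20 log₁₀(0.00018636) = -74.59 dB
∠(j3.9) = 90.00°
∠(j3.9 + 34.4) = arctan(3.9/34.4) = 6.47°
∠(j3.9 + 327) = arctan(3.9/327) = 0.68°
∠T(j3.9) = 90.00° − (6.47° + 0.68°) = 82.85°

|T| = -74.6 dB, ∠T = 82.8 deg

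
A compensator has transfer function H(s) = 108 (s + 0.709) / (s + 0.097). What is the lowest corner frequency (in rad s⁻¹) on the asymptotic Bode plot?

Break frequencies occur at each pole and zero magnitude: 0.097 rad s⁻¹, 0.709 rad s⁻¹.
The lowest is 0.097 rad s⁻¹.

0.097 rad s⁻¹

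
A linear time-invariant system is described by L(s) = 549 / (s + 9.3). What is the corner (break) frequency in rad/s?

The single real pole at s = −9.3 gives a corner at ω = 9.3 rad/s.

9.3 rad/s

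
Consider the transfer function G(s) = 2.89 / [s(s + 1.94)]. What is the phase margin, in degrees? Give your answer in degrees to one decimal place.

Gain crossover: |G(jω)| = 1 at ω ≈ 1.25 rad/s.
∠G(j1.25) = −90° − arctan(1.25/1.94) ≈ -122.83°
PM = 180° + (-122.83°) = 57.17°

57.2°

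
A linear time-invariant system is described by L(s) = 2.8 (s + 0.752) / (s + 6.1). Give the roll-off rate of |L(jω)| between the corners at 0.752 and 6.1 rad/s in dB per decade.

In this band the factors already past their corner are: zero at 0.752; net slope = 20 dB/decade.

20 dB/decade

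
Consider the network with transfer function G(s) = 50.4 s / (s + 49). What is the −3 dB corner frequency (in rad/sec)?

49 rad/sec

For a single-pole high-pass, the −3 dB point is at the pole: ω = 49 rad/sec.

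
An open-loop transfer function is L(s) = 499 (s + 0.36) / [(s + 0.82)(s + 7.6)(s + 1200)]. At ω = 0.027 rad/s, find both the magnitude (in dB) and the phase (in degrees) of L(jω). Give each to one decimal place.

|L| = -32.4 dB, ∠L = 2.2 deg

|j0.027 + 0.36| = √(0.027² + 0.36²) = 0.361
|j0.027 + 0.82| = √(0.027² + 0.82²) = 0.8204
|j0.027 + 7.6| = √(0.027² + 7.6²) = 7.6
|j0.027 + 1200| = √(0.027² + 1200²) = 1200
|L(j0.027)| = 499 × 0.361 / (0.8204 × 7.6 × 1200) = 0.024075
20 log₁₀(0.024075) = -32.37 dB
∠(j0.027 + 0.36) = arctan(0.027/0.36) = 4.29°
∠(j0.027 + 0.82) = arctan(0.027/0.82) = 1.89°
∠(j0.027 + 7.6) = arctan(0.027/7.6) = 0.20°
∠(j0.027 + 1200) = arctan(0.027/1200) = 0.00°
∠L(j0.027) = 4.29° − (1.89° + 0.20° + 0.00°) = 2.20°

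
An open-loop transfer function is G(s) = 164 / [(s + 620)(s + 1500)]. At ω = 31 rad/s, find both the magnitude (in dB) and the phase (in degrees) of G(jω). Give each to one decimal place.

|G| = -75.1 dB, ∠G = -4.0°

|j31 + 620| = √(31² + 620²) = 620.8
|j31 + 1500| = √(31² + 1500²) = 1500
|G(j31)| = 164 / (620.8 × 1500) = 0.00017609
20 log₁₀(0.00017609) = -75.09 dB
∠(j31 + 620) = arctan(31/620) = 2.86°
∠(j31 + 1500) = arctan(31/1500) = 1.18°
∠G(j31) = − (2.86° + 1.18°) = -4.05°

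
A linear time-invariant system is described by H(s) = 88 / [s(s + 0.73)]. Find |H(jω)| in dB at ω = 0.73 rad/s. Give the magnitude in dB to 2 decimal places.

41.35 dB

|j0.73 + 0.73| = √(0.73² + 0.73²) = 1.032
|j0.73| = 0.73
|H(j0.73)| = 88 / (1.032 × 0.73) = 116.77
20 log₁₀(116.77) = 41.346 dB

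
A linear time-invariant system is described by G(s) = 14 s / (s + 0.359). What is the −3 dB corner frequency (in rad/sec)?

0.359 rad/sec

For a single-pole high-pass, the −3 dB point is at the pole: ω = 0.359 rad/sec.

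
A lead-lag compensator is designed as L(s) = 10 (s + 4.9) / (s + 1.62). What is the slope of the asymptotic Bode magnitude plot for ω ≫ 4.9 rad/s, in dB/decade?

With 1 zero and 1 pole, the high-frequency asymptotic slope is 20 × (1 − 1) = 0 dB/decade.

0 dB/decade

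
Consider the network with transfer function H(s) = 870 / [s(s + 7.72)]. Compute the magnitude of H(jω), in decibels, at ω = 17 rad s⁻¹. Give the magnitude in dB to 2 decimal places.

|j17 + 7.72| = √(17² + 7.72²) = 18.67
|j17| = 17
|H(j17)| = 870 / (18.67 × 17) = 2.741
20 log₁₀(2.741) = 8.758 dB

8.76 dB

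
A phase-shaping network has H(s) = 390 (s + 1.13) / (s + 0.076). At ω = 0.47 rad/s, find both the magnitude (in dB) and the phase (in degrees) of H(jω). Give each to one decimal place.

|j0.47 + 1.13| = √(0.47² + 1.13²) = 1.224
|j0.47 + 0.076| = √(0.47² + 0.076²) = 0.4761
|H(j0.47)| = 390 × 1.224 / 0.4761 = 1002.5
20 log₁₀(1002.5) = 60.02 dB
∠(j0.47 + 1.13) = arctan(0.47/1.13) = 22.58°
∠(j0.47 + 0.076) = arctan(0.47/0.076) = 80.81°
∠H(j0.47) = 22.58° − 80.81° = -58.23°

|H| = 60.0 dB, ∠H = -58.2°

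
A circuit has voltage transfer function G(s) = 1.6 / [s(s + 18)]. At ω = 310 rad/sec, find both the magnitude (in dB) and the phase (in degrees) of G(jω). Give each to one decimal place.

|G| = -95.6 dB, ∠G = -176.7 deg

|j310 + 18| = √(310² + 18²) = 310.5
|j310| = 310
|G(j310)| = 1.6 / (310.5 × 310) = 1.6621e-05
20 log₁₀(1.6621e-05) = -95.59 dB
∠(j310 + 18) = arctan(310/18) = 86.68°
∠(j310) = 90.00°
∠G(j310) = − (86.68° + 90.00°) = -176.68°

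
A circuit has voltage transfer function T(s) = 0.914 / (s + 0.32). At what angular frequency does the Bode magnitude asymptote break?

0.32 rad s⁻¹

The single real pole at s = −0.32 gives a corner at ω = 0.32 rad s⁻¹.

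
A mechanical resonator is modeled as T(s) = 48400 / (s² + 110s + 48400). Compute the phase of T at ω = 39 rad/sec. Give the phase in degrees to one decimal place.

∠[(j39)² + 110(j39) + 48400] = ∠[46879 + j4290] = 5.23°
∠T(j39) = −5.23° = -5.23°

-5.2°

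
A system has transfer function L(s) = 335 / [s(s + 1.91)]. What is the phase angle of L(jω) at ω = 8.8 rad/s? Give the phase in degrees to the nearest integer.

-168°

∠(j8.8 + 1.91) = arctan(8.8/1.91) = 77.75°
∠(j8.8) = 90.00°
∠L(j8.8) = − (77.75° + 90.00°) = -167.75°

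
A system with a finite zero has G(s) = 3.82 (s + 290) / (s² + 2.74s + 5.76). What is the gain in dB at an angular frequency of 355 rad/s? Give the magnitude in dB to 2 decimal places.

|j355 + 290| = √(355² + 290²) = 458.4
|(j355)² + 2.74(j355) + 5.76| = |-1.2602e+05 + j972.7| = 1.26e+05
|G(j355)| = 3.82 × 458.4 / 1.26e+05 = 0.013895
20 log₁₀(0.013895) = -37.143 dB

-37.14 dB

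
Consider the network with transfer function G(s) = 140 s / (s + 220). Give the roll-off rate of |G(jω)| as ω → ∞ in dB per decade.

With 1 zero and 1 pole, the high-frequency asymptotic slope is 20 × (1 − 1) = 0 dB/decade.

0 dB/decade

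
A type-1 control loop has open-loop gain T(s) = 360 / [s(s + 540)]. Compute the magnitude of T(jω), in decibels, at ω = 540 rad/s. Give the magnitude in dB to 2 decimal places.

-61.18 dB

|j540 + 540| = √(540² + 540²) = 763.7
|j540| = 540
|T(j540)| = 360 / (763.7 × 540) = 0.00087297
20 log₁₀(0.00087297) = -61.180 dB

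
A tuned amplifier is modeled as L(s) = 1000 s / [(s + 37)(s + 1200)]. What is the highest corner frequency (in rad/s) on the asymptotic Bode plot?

1200 rad/s

Break frequencies occur at each pole and zero magnitude: 37 rad/s, 1200 rad/s.
The highest is 1200 rad/s.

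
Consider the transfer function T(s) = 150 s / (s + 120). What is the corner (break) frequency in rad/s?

The single real pole at s = −120 gives a corner at ω = 120 rad/s.

120 rad/s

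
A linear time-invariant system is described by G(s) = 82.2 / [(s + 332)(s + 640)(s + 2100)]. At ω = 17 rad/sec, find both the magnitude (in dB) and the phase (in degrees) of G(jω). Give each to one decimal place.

|j17 + 332| = √(17² + 332²) = 332.4
|j17 + 640| = √(17² + 640²) = 640.2
|j17 + 2100| = √(17² + 2100²) = 2100
|G(j17)| = 82.2 / (332.4 × 640.2 × 2100) = 1.8391e-07
20 log₁₀(1.8391e-07) = -134.71 dB
∠(j17 + 332) = arctan(17/332) = 2.93°
∠(j17 + 640) = arctan(17/640) = 1.52°
∠(j17 + 2100) = arctan(17/2100) = 0.46°
∠G(j17) = − (2.93° + 1.52° + 0.46°) = -4.92°

|G| = -134.7 dB, ∠G = -4.9°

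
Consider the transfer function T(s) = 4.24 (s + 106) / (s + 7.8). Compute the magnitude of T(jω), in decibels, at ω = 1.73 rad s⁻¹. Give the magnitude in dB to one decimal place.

|j1.73 + 106| = √(1.73² + 106²) = 106
|j1.73 + 7.8| = √(1.73² + 7.8²) = 7.99
|T(j1.73)| = 4.24 × 106 / 7.99 = 56.261
20 log₁₀(56.261) = 35.00 dB

35.0 dB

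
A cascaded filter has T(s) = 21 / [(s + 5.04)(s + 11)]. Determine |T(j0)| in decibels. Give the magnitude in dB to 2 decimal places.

T(0) = 21 / (5.04 × 11) = 0.37879
20 log₁₀(0.37879) = -8.432 dB

-8.43 dB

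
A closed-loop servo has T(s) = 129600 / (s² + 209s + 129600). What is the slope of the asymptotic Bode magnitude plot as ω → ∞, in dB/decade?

-40 dB/decade

With 0 zeros and 2 poles, the high-frequency asymptotic slope is 20 × (0 − 2) = -40 dB/decade.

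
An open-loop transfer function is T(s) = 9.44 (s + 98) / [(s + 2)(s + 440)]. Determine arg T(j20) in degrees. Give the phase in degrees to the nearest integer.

-75°

∠(j20 + 98) = arctan(20/98) = 11.53°
∠(j20 + 2) = arctan(20/2) = 84.29°
∠(j20 + 440) = arctan(20/440) = 2.60°
∠T(j20) = 11.53° − (84.29° + 2.60°) = -75.36°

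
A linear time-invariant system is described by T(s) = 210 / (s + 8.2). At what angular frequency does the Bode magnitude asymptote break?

The single real pole at s = −8.2 gives a corner at ω = 8.2 rad/sec.

8.2 rad/sec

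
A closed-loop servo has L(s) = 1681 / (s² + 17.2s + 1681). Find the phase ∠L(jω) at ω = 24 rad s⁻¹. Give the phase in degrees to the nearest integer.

∠[(j24)² + 17.2(j24) + 1681] = ∠[1105 + j412.8] = 20.48°
∠L(j24) = −20.48° = -20.48°

-20°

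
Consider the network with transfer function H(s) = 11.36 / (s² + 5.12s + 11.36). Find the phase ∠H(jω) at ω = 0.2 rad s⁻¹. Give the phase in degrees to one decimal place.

∠[(j0.2)² + 5.12(j0.2) + 11.36] = ∠[11.32 + j1.024] = 5.17°
∠H(j0.2) = −5.17° = -5.17°

-5.2 deg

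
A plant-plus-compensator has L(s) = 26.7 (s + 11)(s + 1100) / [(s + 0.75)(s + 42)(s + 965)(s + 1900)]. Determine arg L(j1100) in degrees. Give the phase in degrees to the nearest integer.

∠(j1100 + 11) = arctan(1100/11) = 89.43°
∠(j1100 + 1100) = arctan(1100/1100) = 45.00°
∠(j1100 + 0.75) = arctan(1100/0.75) = 89.96°
∠(j1100 + 42) = arctan(1100/42) = 87.81°
∠(j1100 + 965) = arctan(1100/965) = 48.74°
∠(j1100 + 1900) = arctan(1100/1900) = 30.07°
∠L(j1100) = 89.43° + 45.00° − (89.96° + 87.81° + 48.74° + 30.07°) = -122.16°

-122°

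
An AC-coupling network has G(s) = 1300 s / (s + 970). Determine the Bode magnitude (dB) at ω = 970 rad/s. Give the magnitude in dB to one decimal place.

59.3 dB

|j970| = 970
|j970 + 970| = √(970² + 970²) = 1372
|G(j970)| = 1300 × 970 / 1372 = 919.24
20 log₁₀(919.24) = 59.27 dB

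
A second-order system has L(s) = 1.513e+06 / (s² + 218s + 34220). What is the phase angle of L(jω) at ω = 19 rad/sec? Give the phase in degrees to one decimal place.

∠[(j19)² + 218(j19) + 34220] = ∠[33859 + j4142] = 6.97°
∠L(j19) = −6.97° = -6.97°

-7.0°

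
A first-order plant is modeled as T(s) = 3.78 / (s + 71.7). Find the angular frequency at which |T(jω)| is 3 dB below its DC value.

For a single-pole low-pass, the −3 dB point is at the pole: ω = 71.7 rad/s.

71.7 rad/s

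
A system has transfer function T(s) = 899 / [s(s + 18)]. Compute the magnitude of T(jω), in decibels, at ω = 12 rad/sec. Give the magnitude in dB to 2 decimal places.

|j12 + 18| = √(12² + 18²) = 21.63
|j12| = 12
|T(j12)| = 899 / (21.63 × 12) = 3.463
20 log₁₀(3.463) = 10.789 dB

10.79 dB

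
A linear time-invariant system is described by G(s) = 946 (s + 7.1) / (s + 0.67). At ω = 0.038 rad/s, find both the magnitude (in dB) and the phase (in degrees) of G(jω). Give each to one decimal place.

|j0.038 + 7.1| = √(0.038² + 7.1²) = 7.1
|j0.038 + 0.67| = √(0.038² + 0.67²) = 0.6711
|G(j0.038)| = 946 × 7.1 / 0.6711 = 10009
20 log₁₀(10009) = 80.01 dB
∠(j0.038 + 7.1) = arctan(0.038/7.1) = 0.31°
∠(j0.038 + 0.67) = arctan(0.038/0.67) = 3.25°
∠G(j0.038) = 0.31° − 3.25° = -2.94°

|G| = 80.0 dB, ∠G = -2.9°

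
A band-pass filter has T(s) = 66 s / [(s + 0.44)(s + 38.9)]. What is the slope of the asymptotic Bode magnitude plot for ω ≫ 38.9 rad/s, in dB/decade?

With 1 zero and 2 poles, the high-frequency asymptotic slope is 20 × (1 − 2) = -20 dB/decade.

-20 dB/decade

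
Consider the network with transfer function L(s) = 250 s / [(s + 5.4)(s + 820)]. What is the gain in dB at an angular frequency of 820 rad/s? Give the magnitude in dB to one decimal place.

|j820| = 820
|j820 + 5.4| = √(820² + 5.4²) = 820
|j820 + 820| = √(820² + 820²) = 1160
|L(j820)| = 250 × 820 / (820 × 1160) = 0.21558
20 log₁₀(0.21558) = -13.33 dB

-13.3 dB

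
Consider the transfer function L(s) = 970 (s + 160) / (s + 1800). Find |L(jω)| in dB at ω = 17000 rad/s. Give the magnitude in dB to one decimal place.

|j17000 + 160| = √(17000² + 160²) = 1.7e+04
|j17000 + 1800| = √(17000² + 1800²) = 1.71e+04
|L(j17000)| = 970 × 1.7e+04 / 1.71e+04 = 964.65
20 log₁₀(964.65) = 59.69 dB

59.7 dB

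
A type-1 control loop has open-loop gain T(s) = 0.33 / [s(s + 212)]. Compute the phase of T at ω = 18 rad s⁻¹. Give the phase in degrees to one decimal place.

∠(j18 + 212) = arctan(18/212) = 4.85°
∠(j18) = 90.00°
∠T(j18) = − (4.85° + 90.00°) = -94.85°

-94.9 deg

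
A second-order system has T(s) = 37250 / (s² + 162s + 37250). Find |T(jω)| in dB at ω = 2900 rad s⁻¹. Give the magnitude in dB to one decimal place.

-47.0 dB

|(j2900)² + 162(j2900) + 37250| = |-8.3728e+06 + j4.698e+05| = 8.386e+06
|T(j2900)| = 37250 / 8.386e+06 = 0.004442
20 log₁₀(0.004442) = -47.05 dB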